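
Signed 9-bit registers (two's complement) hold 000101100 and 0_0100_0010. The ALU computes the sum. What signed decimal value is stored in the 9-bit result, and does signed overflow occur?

110; no overflow

000101100 = 44 (signed)
0_0100_0010 → 001000010 = 66 (signed)
  000101100
+ 001000010
= 001101110
Result 001101110: MSB = 0 → value 110.
Both addends are non-negative and so is the stored result: no signed overflow.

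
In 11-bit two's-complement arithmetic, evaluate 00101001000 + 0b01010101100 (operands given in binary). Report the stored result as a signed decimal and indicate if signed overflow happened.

1012; no overflow

00101001000 = 328 (signed)
0b01010101100 → 01010101100 = 684 (signed)
  00101001000
+ 01010101100
= 01111110100
Result 01111110100: MSB = 0 → value 1012.
Both addends are non-negative and so is the stored result: no signed overflow.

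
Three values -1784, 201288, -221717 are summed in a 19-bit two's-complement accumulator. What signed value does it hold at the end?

-22213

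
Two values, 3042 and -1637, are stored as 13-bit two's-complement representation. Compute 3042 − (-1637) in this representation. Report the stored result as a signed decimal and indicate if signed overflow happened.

3042 → 0101111100010
-1637 → 1100110011011
Subtract via negate-and-add: invert 1100110011011 + 1 = 0011001100101 (i.e. 1637).
  0101111100010
+ 0011001100101
= 1001001000111
Result 1001001000111: MSB = 1 → 4679 − 8192 = -3513.
Both addends (after negating the subtrahend) are non-negative but the stored result is negative: signed overflow. The true value 3042 − (-1637) = 4679 lies outside [-4096, 4095].

-3513; overflow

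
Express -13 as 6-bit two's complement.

110011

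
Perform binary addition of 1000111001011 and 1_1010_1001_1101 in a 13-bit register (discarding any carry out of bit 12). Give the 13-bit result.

  1000111001011
+ 1101010011101
= 0110001101000  (discard carry-out 1)

0110001101000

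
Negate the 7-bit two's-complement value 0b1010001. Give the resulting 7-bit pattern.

Invert: 0101110. Add 1: 0101111.
Check: 1010001 = -47, 0101111 = 47.

0101111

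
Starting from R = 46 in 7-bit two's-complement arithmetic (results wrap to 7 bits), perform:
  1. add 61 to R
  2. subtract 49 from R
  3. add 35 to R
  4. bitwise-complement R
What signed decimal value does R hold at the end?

Start: R = 46 = 0101110.
R = 46 + 61 = 107; wraps to -21 = 1101011
R = -21 − 49 = -70; wraps to 58 = 0111010
R = 58 + 35 = 93; wraps to -35 = 1011101
R = NOT 1011101 = 0100010 = 34

34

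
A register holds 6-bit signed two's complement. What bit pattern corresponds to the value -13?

110011

|-13| = 13 = 001101 in 6 bits.
Invert the bits: 110010. Add 1: 110011.
Check: 110011 reads as 51 − 64 = -13.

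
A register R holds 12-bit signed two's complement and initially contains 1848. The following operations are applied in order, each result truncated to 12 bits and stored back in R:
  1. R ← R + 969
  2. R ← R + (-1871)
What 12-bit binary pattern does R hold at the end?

001110110010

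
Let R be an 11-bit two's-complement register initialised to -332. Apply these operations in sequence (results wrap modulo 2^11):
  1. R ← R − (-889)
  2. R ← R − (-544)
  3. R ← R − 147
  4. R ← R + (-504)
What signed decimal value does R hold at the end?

Start: R = -332 = 11010110100.
R = -332 − (-889) = 557 = 01000101101
R = 557 − (-544) = 1101; wraps to -947 = 10001001101
R = -947 − 147 = -1094; wraps to 954 = 01110111010
R = 954 + (-504) = 450 = 00111000010

450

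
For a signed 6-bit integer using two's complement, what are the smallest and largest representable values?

min = -32, max = 31

Minimum: −2^5 = -32.
Maximum: 2^5 − 1 = 31.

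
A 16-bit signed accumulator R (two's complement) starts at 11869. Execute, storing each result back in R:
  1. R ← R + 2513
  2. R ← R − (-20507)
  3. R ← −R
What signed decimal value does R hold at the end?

Start: R = 11869 = 0010111001011101.
R = 11869 + 2513 = 14382 = 0011100000101110
R = 14382 − (-20507) = 34889; wraps to -30647 = 1000100001001001
R = −(-30647) = 30647 = 0111011110110111

30647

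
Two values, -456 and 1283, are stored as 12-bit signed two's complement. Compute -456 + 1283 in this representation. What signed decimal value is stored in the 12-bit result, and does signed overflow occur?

-456 → 111000111000
1283 → 010100000011
  111000111000
+ 010100000011
= 001100111011  (discard carry-out 1)
Result 001100111011: MSB = 0 → value 827.
Addends have opposite signs, so signed overflow cannot occur.

827; no overflow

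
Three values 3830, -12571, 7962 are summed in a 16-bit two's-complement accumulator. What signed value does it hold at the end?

3830 + (-12571) = -8741 (1101110111011011)
-8741 + 7962 = -779 (1111110011110101)

-779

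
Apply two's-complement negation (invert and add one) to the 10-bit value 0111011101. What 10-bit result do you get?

Invert: 1000100010. Add 1: 1000100011.

1000100011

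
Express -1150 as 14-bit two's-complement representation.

|-1150| = 1150 = 00010001111110 in 14 bits.
Invert the bits: 11101110000001. Add 1: 11101110000010.
Check: 11101110000010 reads as 15234 − 16384 = -1150.

11101110000010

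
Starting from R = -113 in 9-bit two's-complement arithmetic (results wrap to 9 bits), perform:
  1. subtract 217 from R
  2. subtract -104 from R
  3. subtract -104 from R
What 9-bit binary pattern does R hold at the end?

110000110

Start: R = -113 = 110001111.
R = -113 − 217 = -330; wraps to 182 = 010110110
R = 182 − (-104) = 286; wraps to -226 = 100011110
R = -226 − (-104) = -122 = 110000110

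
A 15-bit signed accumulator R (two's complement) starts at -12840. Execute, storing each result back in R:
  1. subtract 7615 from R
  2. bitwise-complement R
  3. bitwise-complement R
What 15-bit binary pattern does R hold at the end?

011000000011001

Start: R = -12840 = 100110111011000.
R = -12840 − 7615 = -20455; wraps to 12313 = 011000000011001
R = NOT 011000000011001 = 100111111100110 = -12314
R = NOT 100111111100110 = 011000000011001 = 12313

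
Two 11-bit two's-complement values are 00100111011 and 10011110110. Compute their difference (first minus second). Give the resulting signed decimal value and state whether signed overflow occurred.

00100111011 = 315 (signed)
10011110110 = -778 (signed)
Subtract via negate-and-add: invert 10011110110 + 1 = 01100001010 (i.e. 778).
  00100111011
+ 01100001010
= 10001000101
Result 10001000101: MSB = 1 → 1093 − 2048 = -955.
Both addends (after negating the subtrahend) are non-negative but the stored result is negative: signed overflow. The true value 315 − (-778) = 1093 lies outside [-1024, 1023].

-955; overflow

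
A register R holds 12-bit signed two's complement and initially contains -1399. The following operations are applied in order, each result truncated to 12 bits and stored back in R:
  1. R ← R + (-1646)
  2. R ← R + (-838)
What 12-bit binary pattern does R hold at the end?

000011010101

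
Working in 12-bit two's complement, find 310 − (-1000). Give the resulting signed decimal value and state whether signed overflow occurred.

1310; no overflow

310 → 000100110110
-1000 → 110000011000
Subtract via negate-and-add: invert 110000011000 + 1 = 001111101000 (i.e. 1000).
  000100110110
+ 001111101000
= 010100011110
Result 010100011110: MSB = 0 → value 1310.
Both addends (after negating the subtrahend) are non-negative and so is the stored result: no signed overflow.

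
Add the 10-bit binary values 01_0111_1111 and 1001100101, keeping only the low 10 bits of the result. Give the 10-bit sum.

1111100100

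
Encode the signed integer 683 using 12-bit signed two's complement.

683 is non-negative, so write it directly in 12 bits: 001010101011.

001010101011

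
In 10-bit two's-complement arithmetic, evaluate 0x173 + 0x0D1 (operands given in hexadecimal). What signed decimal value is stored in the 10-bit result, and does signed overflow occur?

-444; overflow

0x173 = 0101110011 = 371 (signed)
0x0D1 = 0011010001 = 209 (signed)
  0101110011
+ 0011010001
= 1001000100
Result 1001000100: MSB = 1 → 580 − 1024 = -444.
Both addends are non-negative but the stored result is negative: signed overflow. The true value 371 + 209 = 580 lies outside [-512, 511].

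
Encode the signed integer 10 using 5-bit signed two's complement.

01010

10 is non-negative, so write it directly in 5 bits: 01010.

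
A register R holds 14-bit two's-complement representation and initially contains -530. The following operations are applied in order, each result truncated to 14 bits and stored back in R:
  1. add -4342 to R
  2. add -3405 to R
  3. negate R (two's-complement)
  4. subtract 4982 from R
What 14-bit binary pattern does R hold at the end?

00110011011111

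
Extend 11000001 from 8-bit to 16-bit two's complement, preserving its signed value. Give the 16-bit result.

MSB of 11000001 is 1; replicate it into the new high bits.
11111111|11000001 → 1111111111000001 (still -63).

1111111111000001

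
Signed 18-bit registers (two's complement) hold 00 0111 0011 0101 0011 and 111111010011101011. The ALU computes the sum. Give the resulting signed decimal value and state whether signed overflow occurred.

00 0111 0011 0101 0011 → 000111001101010011 = 29523 (signed)
111111010011101011 = -2837 (signed)
  000111001101010011
+ 111111010011101011
= 000110100000111110  (discard carry-out 1)
Result 000110100000111110: MSB = 0 → value 26686.
Addends have opposite signs, so signed overflow cannot occur.

26686; no overflow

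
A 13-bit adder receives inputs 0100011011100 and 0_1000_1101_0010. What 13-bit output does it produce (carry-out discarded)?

  0100011011100
+ 0100011010010
= 1000110101110

1000110101110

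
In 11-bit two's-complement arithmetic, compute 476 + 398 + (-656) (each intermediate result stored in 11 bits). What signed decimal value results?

218

476 + 398 = 874 (01101101010)
874 + (-656) = 218 (00011011010)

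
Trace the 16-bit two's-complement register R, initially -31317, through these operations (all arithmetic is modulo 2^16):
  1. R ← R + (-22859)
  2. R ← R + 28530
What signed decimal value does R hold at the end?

-25646

Start: R = -31317 = 1000010110101011.
R = -31317 + (-22859) = -54176; wraps to 11360 = 0010110001100000
R = 11360 + 28530 = 39890; wraps to -25646 = 1001101111010010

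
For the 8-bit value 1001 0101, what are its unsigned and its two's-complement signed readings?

Unsigned: 10010101 = 149.
Signed: MSB=1 → 149 − 256 = -107.

unsigned = 149, signed = -107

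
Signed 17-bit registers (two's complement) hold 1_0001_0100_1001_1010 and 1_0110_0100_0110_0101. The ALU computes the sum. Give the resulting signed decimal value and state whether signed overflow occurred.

30975; overflow

1_0001_0100_1001_1010 → 10001010010011010 = -60262 (signed)
1_0110_0100_0110_0101 → 10110010001100101 = -39835 (signed)
  10001010010011010
+ 10110010001100101
= 00111100011111111  (discard carry-out 1)
Result 00111100011111111: MSB = 0 → value 30975.
Both addends are negative but the stored result is non-negative: signed overflow. The true value -60262 + (-39835) = -100097 lies outside [-65536, 65535].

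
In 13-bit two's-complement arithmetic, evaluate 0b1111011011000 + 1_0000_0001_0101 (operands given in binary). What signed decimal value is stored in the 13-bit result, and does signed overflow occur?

0b1111011011000 → 1111011011000 = -296 (signed)
1_0000_0001_0101 → 1000000010101 = -4075 (signed)
  1111011011000
+ 1000000010101
= 0111011101101  (discard carry-out 1)
Result 0111011101101: MSB = 0 → value 3821.
Both addends are negative but the stored result is non-negative: signed overflow. The true value -296 + (-4075) = -4371 lies outside [-4096, 4095].

3821; overflow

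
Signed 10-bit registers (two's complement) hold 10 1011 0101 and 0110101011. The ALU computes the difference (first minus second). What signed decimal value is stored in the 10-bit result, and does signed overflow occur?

266; overflow

10 1011 0101 → 1010110101 = -331 (signed)
0110101011 = 427 (signed)
Subtract via negate-and-add: invert 0110101011 + 1 = 1001010101 (i.e. -427).
  1010110101
+ 1001010101
= 0100001010  (discard carry-out 1)
Result 0100001010: MSB = 0 → value 266.
Both addends (after negating the subtrahend) are negative but the stored result is non-negative: signed overflow. The true value -331 − 427 = -758 lies outside [-512, 511].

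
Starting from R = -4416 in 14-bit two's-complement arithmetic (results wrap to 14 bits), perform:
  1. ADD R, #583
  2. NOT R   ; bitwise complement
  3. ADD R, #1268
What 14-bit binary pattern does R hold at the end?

01001111101100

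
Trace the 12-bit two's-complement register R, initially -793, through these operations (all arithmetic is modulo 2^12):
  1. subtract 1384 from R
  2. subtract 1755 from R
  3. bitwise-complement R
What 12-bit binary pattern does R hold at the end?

Start: R = -793 = 110011100111.
R = -793 − 1384 = -2177; wraps to 1919 = 011101111111
R = 1919 − 1755 = 164 = 000010100100
R = NOT 000010100100 = 111101011011 = -165

111101011011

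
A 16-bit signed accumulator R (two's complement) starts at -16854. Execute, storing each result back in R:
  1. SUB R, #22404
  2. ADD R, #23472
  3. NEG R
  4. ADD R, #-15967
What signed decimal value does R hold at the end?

-181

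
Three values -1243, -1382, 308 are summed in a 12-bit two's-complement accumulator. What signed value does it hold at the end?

-1243 + (-1382) = -2625 → wraps to 1471 (010110111111)
1471 + 308 = 1779 (011011110011)

1779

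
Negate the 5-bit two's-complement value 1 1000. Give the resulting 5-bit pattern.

Invert: 00111. Add 1: 01000.
Check: 11000 = -8, 01000 = 8.

01000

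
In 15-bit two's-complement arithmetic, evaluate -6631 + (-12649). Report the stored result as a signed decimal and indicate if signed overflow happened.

13488; overflow

-6631 → 110011000011001
-12649 → 100111010010111
  110011000011001
+ 100111010010111
= 011010010110000  (discard carry-out 1)
Result 011010010110000: MSB = 0 → value 13488.
Both addends are negative but the stored result is non-negative: signed overflow. The true value -6631 + (-12649) = -19280 lies outside [-16384, 16383].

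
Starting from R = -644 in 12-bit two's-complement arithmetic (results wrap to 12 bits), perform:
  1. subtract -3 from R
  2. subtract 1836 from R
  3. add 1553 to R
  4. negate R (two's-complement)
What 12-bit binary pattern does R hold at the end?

001110011100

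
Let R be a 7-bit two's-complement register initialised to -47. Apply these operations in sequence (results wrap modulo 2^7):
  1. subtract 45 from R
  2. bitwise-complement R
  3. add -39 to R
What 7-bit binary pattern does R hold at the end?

0110100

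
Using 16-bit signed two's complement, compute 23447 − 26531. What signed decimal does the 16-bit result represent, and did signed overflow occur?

-3084; no overflow

23447 → 0101101110010111
26531 → 0110011110100011
Subtract via negate-and-add: invert 0110011110100011 + 1 = 1001100001011101 (i.e. -26531).
  0101101110010111
+ 1001100001011101
= 1111001111110100
Result 1111001111110100: MSB = 1 → 62452 − 65536 = -3084.
Addends (after negating the subtrahend) have opposite signs, so signed overflow cannot occur.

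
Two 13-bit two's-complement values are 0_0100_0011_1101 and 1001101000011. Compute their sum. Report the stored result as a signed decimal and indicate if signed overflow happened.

0_0100_0011_1101 → 0010000111101 = 1085 (signed)
1001101000011 = -3261 (signed)
  0010000111101
+ 1001101000011
= 1011110000000
Result 1011110000000: MSB = 1 → 6016 − 8192 = -2176.
Addends have opposite signs, so signed overflow cannot occur.

-2176; no overflow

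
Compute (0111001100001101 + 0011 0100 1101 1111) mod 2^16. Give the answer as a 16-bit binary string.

  0111001100001101
+ 0011010011011111
= 1010011111101100

1010011111101100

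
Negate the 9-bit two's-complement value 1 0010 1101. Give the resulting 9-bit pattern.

011010011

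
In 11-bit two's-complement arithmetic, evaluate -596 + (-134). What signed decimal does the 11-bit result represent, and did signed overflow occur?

-596 → 10110101100
-134 → 11101111010
  10110101100
+ 11101111010
= 10100100110  (discard carry-out 1)
Result 10100100110: MSB = 1 → 1318 − 2048 = -730.
Both addends are negative and so is the stored result: no signed overflow.

-730; no overflow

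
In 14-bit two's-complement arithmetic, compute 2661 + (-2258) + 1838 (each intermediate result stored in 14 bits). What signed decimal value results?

2241

2661 + (-2258) = 403 (00000110010011)
403 + 1838 = 2241 (00100011000001)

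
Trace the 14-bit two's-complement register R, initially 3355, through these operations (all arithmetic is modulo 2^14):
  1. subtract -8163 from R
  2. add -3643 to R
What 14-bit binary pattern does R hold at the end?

01111011000011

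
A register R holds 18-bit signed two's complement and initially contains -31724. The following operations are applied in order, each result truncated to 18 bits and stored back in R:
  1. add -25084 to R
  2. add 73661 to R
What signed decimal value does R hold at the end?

Start: R = -31724 = 111000010000010100.
R = -31724 + (-25084) = -56808 = 110010001000011000
R = -56808 + 73661 = 16853 = 000100000111010101

16853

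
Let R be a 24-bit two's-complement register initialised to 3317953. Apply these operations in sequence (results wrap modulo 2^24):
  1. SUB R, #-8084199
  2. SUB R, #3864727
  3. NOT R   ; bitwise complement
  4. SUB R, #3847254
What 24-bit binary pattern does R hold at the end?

Start: R = 3317953 = 001100101010000011000001.
R = 3317953 − (-8084199) = 11402152; wraps to -5375064 = 101011011111101110101000
R = -5375064 − 3864727 = -9239791; wraps to 7537425 = 011100110000001100010001
R = NOT 011100110000001100010001 = 100011001111110011101110 = -7537426
R = -7537426 − 3847254 = -11384680; wraps to 5392536 = 010100100100100010011000

010100100100100010011000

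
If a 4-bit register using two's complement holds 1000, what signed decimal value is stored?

MSB is 1, so the value is negative.
Unsigned reading: 8. Subtract 2^4 = 16: 8 − 16 = -8.

-8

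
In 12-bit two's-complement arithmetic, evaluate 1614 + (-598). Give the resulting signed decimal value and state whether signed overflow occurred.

1614 → 011001001110
-598 → 110110101010
  011001001110
+ 110110101010
= 001111111000  (discard carry-out 1)
Result 001111111000: MSB = 0 → value 1016.
Addends have opposite signs, so signed overflow cannot occur.

1016; no overflow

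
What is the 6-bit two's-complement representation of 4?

4 is non-negative, so write it directly in 6 bits: 000100.

000100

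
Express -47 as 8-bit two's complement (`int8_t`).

|-47| = 47 = 00101111 in 8 bits.
Invert the bits: 11010000. Add 1: 11010001.

11010001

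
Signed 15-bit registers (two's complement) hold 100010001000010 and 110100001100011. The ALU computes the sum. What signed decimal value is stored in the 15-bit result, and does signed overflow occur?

100010001000010 = -15294 (signed)
110100001100011 = -6045 (signed)
  100010001000010
+ 110100001100011
= 010110010100101  (discard carry-out 1)
Result 010110010100101: MSB = 0 → value 11429.
Both addends are negative but the stored result is non-negative: signed overflow. The true value -15294 + (-6045) = -21339 lies outside [-16384, 16383].

11429; overflow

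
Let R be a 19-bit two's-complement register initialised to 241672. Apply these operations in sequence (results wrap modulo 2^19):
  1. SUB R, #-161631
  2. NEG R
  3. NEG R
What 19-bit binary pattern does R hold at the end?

Start: R = 241672 = 0111011000000001000.
R = 241672 − (-161631) = 403303; wraps to -120985 = 1100010011101100111
R = −(-120985) = 120985 = 0011101100010011001
R = −(120985) = -120985 = 1100010011101100111

1100010011101100111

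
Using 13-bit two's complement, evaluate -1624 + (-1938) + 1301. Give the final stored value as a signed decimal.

-2261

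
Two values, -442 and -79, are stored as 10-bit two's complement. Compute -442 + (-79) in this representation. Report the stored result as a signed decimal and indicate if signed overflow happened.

-442 → 1001000110
-79 → 1110110001
  1001000110
+ 1110110001
= 0111110111  (discard carry-out 1)
Result 0111110111: MSB = 0 → value 503.
Both addends are negative but the stored result is non-negative: signed overflow. The true value -442 + (-79) = -521 lies outside [-512, 511].

503; overflow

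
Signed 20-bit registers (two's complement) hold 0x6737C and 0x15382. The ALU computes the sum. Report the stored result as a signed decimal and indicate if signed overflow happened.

0x6737C = 01100111001101111100 = 422780 (signed)
0x15382 = 00010101001110000010 = 86914 (signed)
  01100111001101111100
+ 00010101001110000010
= 01111100011011111110
Result 01111100011011111110: MSB = 0 → value 509694.
Both addends are non-negative and so is the stored result: no signed overflow.

509694; no overflow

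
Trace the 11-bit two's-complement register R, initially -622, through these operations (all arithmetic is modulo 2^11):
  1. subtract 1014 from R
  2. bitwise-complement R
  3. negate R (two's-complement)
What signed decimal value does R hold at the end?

413

Start: R = -622 = 10110010010.
R = -622 − 1014 = -1636; wraps to 412 = 00110011100
R = NOT 00110011100 = 11001100011 = -413
R = −(-413) = 413 = 00110011101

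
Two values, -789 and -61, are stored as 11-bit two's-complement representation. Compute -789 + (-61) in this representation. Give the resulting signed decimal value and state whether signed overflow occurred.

-789 → 10011101011
-61 → 11111000011
  10011101011
+ 11111000011
= 10010101110  (discard carry-out 1)
Result 10010101110: MSB = 1 → 1198 − 2048 = -850.
Both addends are negative and so is the stored result: no signed overflow.

-850; no overflow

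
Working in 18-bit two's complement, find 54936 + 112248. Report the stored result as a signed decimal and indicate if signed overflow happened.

-94960; overflow

54936 → 001101011010011000
112248 → 011011011001111000
  001101011010011000
+ 011011011001111000
= 101000110100010000
Result 101000110100010000: MSB = 1 → 167184 − 262144 = -94960.
Both addends are non-negative but the stored result is negative: signed overflow. The true value 54936 + 112248 = 167184 lies outside [-131072, 131071].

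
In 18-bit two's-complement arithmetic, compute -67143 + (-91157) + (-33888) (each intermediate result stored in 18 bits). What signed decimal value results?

-67143 + (-91157) = -158300 → wraps to 103844 (011001010110100100)
103844 + (-33888) = 69956 (010001000101000100)

69956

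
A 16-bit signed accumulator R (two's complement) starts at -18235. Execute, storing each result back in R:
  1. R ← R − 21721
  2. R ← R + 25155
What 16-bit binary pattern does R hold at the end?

1100011000101111

Start: R = -18235 = 1011100011000101.
R = -18235 − 21721 = -39956; wraps to 25580 = 0110001111101100
R = 25580 + 25155 = 50735; wraps to -14801 = 1100011000101111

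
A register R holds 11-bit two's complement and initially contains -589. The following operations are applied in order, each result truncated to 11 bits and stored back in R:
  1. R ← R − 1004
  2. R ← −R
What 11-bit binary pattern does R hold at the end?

11000111001

Start: R = -589 = 10110110011.
R = -589 − 1004 = -1593; wraps to 455 = 00111000111
R = −(455) = -455 = 11000111001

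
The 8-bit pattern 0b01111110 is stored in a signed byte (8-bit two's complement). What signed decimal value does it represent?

MSB is 0, so the value is non-negative: 01111110 = 126.

126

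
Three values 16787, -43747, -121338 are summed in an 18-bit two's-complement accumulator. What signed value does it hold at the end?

113846

16787 + (-43747) = -26960 (111001011010110000)
-26960 + (-121338) = -148298 → wraps to 113846 (011011110010110110)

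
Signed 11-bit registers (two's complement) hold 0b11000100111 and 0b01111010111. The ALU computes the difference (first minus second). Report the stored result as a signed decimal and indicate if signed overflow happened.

592; overflow

0b11000100111 → 11000100111 = -473 (signed)
0b01111010111 → 01111010111 = 983 (signed)
Subtract via negate-and-add: invert 01111010111 + 1 = 10000101001 (i.e. -983).
  11000100111
+ 10000101001
= 01001010000  (discard carry-out 1)
Result 01001010000: MSB = 0 → value 592.
Both addends (after negating the subtrahend) are negative but the stored result is non-negative: signed overflow. The true value -473 − 983 = -1456 lies outside [-1024, 1023].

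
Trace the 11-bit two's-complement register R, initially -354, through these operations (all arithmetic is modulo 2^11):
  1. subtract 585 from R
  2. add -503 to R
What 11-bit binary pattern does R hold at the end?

01001011110

Start: R = -354 = 11010011110.
R = -354 − 585 = -939 = 10001010101
R = -939 + (-503) = -1442; wraps to 606 = 01001011110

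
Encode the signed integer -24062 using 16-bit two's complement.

1010001000000010

|-24062| = 24062 = 0101110111111110 in 16 bits.
Invert the bits: 1010001000000001. Add 1: 1010001000000010.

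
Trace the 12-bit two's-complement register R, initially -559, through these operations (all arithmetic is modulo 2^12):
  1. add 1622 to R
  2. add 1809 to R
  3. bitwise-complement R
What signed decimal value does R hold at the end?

Start: R = -559 = 110111010001.
R = -559 + 1622 = 1063 = 010000100111
R = 1063 + 1809 = 2872; wraps to -1224 = 101100111000
R = NOT 101100111000 = 010011000111 = 1223

1223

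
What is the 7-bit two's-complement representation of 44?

44 is non-negative, so write it directly in 7 bits: 0101100.

0101100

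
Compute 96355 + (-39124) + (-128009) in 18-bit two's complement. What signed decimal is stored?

96355 + (-39124) = 57231 (001101111110001111)
57231 + (-128009) = -70778 (101110101110000110)

-70778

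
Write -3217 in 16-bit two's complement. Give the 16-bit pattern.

|-3217| = 3217 = 0000110010010001 in 16 bits.
Invert the bits: 1111001101101110. Add 1: 1111001101101111.

1111001101101111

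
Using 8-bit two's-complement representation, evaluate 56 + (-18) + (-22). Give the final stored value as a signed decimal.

16

56 + (-18) = 38 (00100110)
38 + (-22) = 16 (00010000)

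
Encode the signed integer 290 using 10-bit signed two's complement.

290 is non-negative, so write it directly in 10 bits: 0100100010.

0100100010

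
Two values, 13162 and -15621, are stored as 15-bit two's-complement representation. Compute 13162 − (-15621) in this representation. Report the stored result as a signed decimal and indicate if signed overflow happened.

13162 → 011001101101010
-15621 → 100001011111011
Subtract via negate-and-add: invert 100001011111011 + 1 = 011110100000101 (i.e. 15621).
  011001101101010
+ 011110100000101
= 111000001101111
Result 111000001101111: MSB = 1 → 28783 − 32768 = -3985.
Both addends (after negating the subtrahend) are non-negative but the stored result is negative: signed overflow. The true value 13162 − (-15621) = 28783 lies outside [-16384, 16383].

-3985; overflow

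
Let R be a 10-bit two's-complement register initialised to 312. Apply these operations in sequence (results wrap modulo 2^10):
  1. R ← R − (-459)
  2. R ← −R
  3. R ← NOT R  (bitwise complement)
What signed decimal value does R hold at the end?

Start: R = 312 = 0100111000.
R = 312 − (-459) = 771; wraps to -253 = 1100000011
R = −(-253) = 253 = 0011111101
R = NOT 0011111101 = 1100000010 = -254

-254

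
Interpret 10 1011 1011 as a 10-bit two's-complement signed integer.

-325

MSB is 1, so the value is negative.
Unsigned reading: 699. Subtract 2^10 = 1024: 699 − 1024 = -325.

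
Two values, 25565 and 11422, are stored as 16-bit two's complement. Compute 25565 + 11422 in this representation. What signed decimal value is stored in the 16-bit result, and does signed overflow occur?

-28549; overflow

25565 → 0110001111011101
11422 → 0010110010011110
  0110001111011101
+ 0010110010011110
= 1001000001111011
Result 1001000001111011: MSB = 1 → 36987 − 65536 = -28549.
Both addends are non-negative but the stored result is negative: signed overflow. The true value 25565 + 11422 = 36987 lies outside [-32768, 32767].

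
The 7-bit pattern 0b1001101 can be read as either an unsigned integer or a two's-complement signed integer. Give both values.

unsigned = 77, signed = -51

Unsigned: 1001101 = 77.
Signed: MSB=1 → 77 − 128 = -51.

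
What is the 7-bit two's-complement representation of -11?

|-11| = 11 = 0001011 in 7 bits.
Invert the bits: 1110100. Add 1: 1110101.

1110101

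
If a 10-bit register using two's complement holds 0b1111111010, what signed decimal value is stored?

MSB is 1, so the value is negative.
Unsigned reading: 1018. Subtract 2^10 = 1024: 1018 − 1024 = -6.

-6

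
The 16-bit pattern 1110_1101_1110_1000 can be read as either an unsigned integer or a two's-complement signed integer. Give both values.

Unsigned: 1110110111101000 = 60904.
Signed: MSB=1 → 60904 − 65536 = -4632.

unsigned = 60904, signed = -4632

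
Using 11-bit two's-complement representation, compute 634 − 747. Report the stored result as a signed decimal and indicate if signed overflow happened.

634 → 01001111010
747 → 01011101011
Subtract via negate-and-add: invert 01011101011 + 1 = 10100010101 (i.e. -747).
  01001111010
+ 10100010101
= 11110001111
Result 11110001111: MSB = 1 → 1935 − 2048 = -113.
Addends (after negating the subtrahend) have opposite signs, so signed overflow cannot occur.

-113; no overflow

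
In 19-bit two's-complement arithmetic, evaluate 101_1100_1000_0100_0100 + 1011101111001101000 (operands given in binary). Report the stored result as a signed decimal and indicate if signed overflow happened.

239276; overflow

101_1100_1000_0100_0100 → 1011100100001000100 = -145340 (signed)
1011101111001101000 = -139672 (signed)
  1011100100001000100
+ 1011101111001101000
= 0111010011010101100  (discard carry-out 1)
Result 0111010011010101100: MSB = 0 → value 239276.
Both addends are negative but the stored result is non-negative: signed overflow. The true value -145340 + (-139672) = -285012 lies outside [-262144, 262143].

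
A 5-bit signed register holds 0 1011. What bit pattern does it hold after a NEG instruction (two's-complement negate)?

10101

Invert: 10100. Add 1: 10101.
Check: 01011 = 11, 10101 = -11.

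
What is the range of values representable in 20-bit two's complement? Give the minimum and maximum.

Minimum: −2^19 = -524288.
Maximum: 2^19 − 1 = 524287.

min = -524288, max = 524287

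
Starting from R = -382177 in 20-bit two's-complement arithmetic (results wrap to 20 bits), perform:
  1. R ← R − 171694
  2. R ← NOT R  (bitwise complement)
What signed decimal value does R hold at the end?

Start: R = -382177 = 10100010101100011111.
R = -382177 − 171694 = -553871; wraps to 494705 = 01111000110001110001
R = NOT 01111000110001110001 = 10000111001110001110 = -494706

-494706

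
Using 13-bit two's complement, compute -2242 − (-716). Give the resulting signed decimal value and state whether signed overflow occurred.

-2242 → 1011100111110
-716 → 1110100110100
Subtract via negate-and-add: invert 1110100110100 + 1 = 0001011001100 (i.e. 716).
  1011100111110
+ 0001011001100
= 1101000001010
Result 1101000001010: MSB = 1 → 6666 − 8192 = -1526.
Addends (after negating the subtrahend) have opposite signs, so signed overflow cannot occur.

-1526; no overflow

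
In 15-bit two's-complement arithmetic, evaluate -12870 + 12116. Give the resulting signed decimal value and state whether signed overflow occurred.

-12870 → 100110110111010
12116 → 010111101010100
  100110110111010
+ 010111101010100
= 111110100001110
Result 111110100001110: MSB = 1 → 32014 − 32768 = -754.
Addends have opposite signs, so signed overflow cannot occur.

-754; no overflow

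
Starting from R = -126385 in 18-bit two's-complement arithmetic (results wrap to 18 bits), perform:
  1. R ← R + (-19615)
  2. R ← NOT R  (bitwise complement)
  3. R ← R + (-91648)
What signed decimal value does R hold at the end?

54351

Start: R = -126385 = 100001001001001111.
R = -126385 + (-19615) = -146000; wraps to 116144 = 011100010110110000
R = NOT 011100010110110000 = 100011101001001111 = -116145
R = -116145 + (-91648) = -207793; wraps to 54351 = 001101010001001111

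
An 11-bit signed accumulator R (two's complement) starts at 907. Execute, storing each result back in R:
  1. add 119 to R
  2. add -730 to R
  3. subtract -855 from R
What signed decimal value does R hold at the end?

-897

Start: R = 907 = 01110001011.
R = 907 + 119 = 1026; wraps to -1022 = 10000000010
R = -1022 + (-730) = -1752; wraps to 296 = 00100101000
R = 296 − (-855) = 1151; wraps to -897 = 10001111111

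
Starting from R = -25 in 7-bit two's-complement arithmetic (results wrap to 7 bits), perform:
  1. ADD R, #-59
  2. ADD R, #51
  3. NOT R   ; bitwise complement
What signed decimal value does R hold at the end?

Start: R = -25 = 1100111.
R = -25 + (-59) = -84; wraps to 44 = 0101100
R = 44 + 51 = 95; wraps to -33 = 1011111
R = NOT 1011111 = 0100000 = 32

32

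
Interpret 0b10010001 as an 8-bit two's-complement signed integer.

MSB is 1, so the value is negative.
Invert: 01101110. Add 1: 01101111 = 111. So the value is −111.

-111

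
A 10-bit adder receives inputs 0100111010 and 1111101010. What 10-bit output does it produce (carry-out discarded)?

0100100100

  0100111010
+ 1111101010
= 0100100100  (discard carry-out 1)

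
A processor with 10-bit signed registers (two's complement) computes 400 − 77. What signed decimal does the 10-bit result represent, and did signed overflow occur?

400 → 0110010000
77 → 0001001101
Subtract via negate-and-add: invert 0001001101 + 1 = 1110110011 (i.e. -77).
  0110010000
+ 1110110011
= 0101000011  (discard carry-out 1)
Result 0101000011: MSB = 0 → value 323.
Addends (after negating the subtrahend) have opposite signs, so signed overflow cannot occur.

323; no overflow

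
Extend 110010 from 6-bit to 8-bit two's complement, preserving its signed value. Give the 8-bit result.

11110010

MSB of 110010 is 1; replicate it into the new high bits.
11|110010 → 11110010 (still -14).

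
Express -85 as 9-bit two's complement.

110101011

|-85| = 85 = 001010101 in 9 bits.
Invert the bits: 110101010. Add 1: 110101011.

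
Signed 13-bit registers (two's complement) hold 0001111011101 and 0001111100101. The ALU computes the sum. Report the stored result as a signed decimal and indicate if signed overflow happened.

1986; no overflow

0001111011101 = 989 (signed)
0001111100101 = 997 (signed)
  0001111011101
+ 0001111100101
= 0011111000010
Result 0011111000010: MSB = 0 → value 1986.
Both addends are non-negative and so is the stored result: no signed overflow.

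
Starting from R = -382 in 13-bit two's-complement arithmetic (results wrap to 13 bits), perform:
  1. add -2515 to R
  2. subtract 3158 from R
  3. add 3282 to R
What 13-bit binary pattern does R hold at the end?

1010100101011

Start: R = -382 = 1111010000010.
R = -382 + (-2515) = -2897 = 1010010101111
R = -2897 − 3158 = -6055; wraps to 2137 = 0100001011001
R = 2137 + 3282 = 5419; wraps to -2773 = 1010100101011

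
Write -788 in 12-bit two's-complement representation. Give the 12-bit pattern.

|-788| = 788 = 001100010100 in 12 bits.
Invert the bits: 110011101011. Add 1: 110011101100.

110011101100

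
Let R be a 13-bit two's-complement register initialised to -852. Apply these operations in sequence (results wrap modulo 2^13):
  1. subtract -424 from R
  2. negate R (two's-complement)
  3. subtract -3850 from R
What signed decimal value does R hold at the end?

Start: R = -852 = 1110010101100.
R = -852 − (-424) = -428 = 1111001010100
R = −(-428) = 428 = 0000110101100
R = 428 − (-3850) = 4278; wraps to -3914 = 1000010110110

-3914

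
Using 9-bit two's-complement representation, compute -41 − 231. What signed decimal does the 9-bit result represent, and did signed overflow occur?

240; overflow

-41 → 111010111
231 → 011100111
Subtract via negate-and-add: invert 011100111 + 1 = 100011001 (i.e. -231).
  111010111
+ 100011001
= 011110000  (discard carry-out 1)
Result 011110000: MSB = 0 → value 240.
Both addends (after negating the subtrahend) are negative but the stored result is non-negative: signed overflow. The true value -41 − 231 = -272 lies outside [-256, 255].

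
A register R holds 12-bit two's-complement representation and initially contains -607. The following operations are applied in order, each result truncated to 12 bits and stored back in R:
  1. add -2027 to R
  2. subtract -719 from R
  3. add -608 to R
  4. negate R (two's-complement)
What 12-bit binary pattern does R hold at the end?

100111011011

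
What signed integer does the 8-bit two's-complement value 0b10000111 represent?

-121

MSB is 1, so the value is negative.
Invert: 01111000. Add 1: 01111001 = 121. So the value is −121.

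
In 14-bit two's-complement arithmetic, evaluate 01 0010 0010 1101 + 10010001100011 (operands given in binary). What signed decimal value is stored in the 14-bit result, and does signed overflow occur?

01 0010 0010 1101 → 01001000101101 = 4653 (signed)
10010001100011 = -7069 (signed)
  01001000101101
+ 10010001100011
= 11011010010000
Result 11011010010000: MSB = 1 → 13968 − 16384 = -2416.
Addends have opposite signs, so signed overflow cannot occur.

-2416; no overflow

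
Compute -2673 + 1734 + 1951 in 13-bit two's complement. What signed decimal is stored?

1012

-2673 + 1734 = -939 (1110001010101)
-939 + 1951 = 1012 (0001111110100)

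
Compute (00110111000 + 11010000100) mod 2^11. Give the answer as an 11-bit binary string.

00000111100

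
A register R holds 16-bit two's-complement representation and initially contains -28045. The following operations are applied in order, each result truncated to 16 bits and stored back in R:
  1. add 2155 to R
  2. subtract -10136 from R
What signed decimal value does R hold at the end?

-15754

Start: R = -28045 = 1001001001110011.
R = -28045 + 2155 = -25890 = 1001101011011110
R = -25890 − (-10136) = -15754 = 1100001001110110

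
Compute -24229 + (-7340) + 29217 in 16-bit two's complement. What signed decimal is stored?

-24229 + (-7340) = -31569 (1000010010101111)
-31569 + 29217 = -2352 (1111011011010000)

-2352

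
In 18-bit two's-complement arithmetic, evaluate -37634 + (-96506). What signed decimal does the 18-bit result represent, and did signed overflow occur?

128004; overflow

-37634 → 110110110011111110
-96506 → 101000011100000110
  110110110011111110
+ 101000011100000110
= 011111010000000100  (discard carry-out 1)
Result 011111010000000100: MSB = 0 → value 128004.
Both addends are negative but the stored result is non-negative: signed overflow. The true value -37634 + (-96506) = -134140 lies outside [-131072, 131071].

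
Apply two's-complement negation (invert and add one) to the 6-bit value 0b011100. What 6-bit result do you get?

100100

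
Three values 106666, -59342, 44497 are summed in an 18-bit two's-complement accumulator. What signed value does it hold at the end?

91821

106666 + (-59342) = 47324 (001011100011011100)
47324 + 44497 = 91821 (010110011010101101)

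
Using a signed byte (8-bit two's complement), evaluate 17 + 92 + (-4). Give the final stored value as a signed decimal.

17 + 92 = 109 (01101101)
109 + (-4) = 105 (01101001)

105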